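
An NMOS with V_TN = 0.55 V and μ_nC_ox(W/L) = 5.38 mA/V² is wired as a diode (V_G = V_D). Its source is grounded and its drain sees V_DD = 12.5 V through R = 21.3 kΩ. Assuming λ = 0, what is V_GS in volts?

V_GS = 0.998 V

With gate tied to drain, V_GS = V_DS ≥ V_GS − V_TN, so the device is in saturation.
KCL at the drain: ½ k_n (V_GS − V_TN)² = (V_DD − V_GS)/R.
Let x = V_GS − 0.55. Then 57.3 x² + x − 11.95 = 0, giving x = 0.448 V (positive root), so V_GS = 0.998 V.
I_D = (V_DD − V_GS)/R = (12.5 − 0.998) / 21.3 = 0.54 mA.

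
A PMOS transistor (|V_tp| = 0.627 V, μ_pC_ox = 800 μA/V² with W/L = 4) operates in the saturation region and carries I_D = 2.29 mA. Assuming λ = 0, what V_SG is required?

k_p = μ_pC_ox · (W/L) = 3.2 mA/V².
In saturation I_D = ½ k_p (V_SG − |V_tp|)², so V_SG − |V_tp| = √(2 I_D / k_p) = √(2 × 2.29 / 3.2) = 1.2 V.
V_SG = 0.627 + 1.2 = 1.82 V.

V_SG = 1.82 V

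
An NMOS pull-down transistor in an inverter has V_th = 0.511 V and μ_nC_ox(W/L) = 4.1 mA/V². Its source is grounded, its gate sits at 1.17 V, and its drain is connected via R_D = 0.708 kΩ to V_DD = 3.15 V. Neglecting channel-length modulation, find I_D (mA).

I_D = 0.890 mA

V_GS = V_G = 1.17 V, so V_ov = 1.17 − 0.511 = 0.659 V.
Assume saturation: I_D = ½ k_n V_ov² = 0.5 × 4.1 × 0.659² = 0.89 mA, giving V_DS = V_DD − I_D R_D = 3.15 − 0.89 × 0.708 = 2.52 V.
V_DS = 2.52 V ≥ V_ov = 0.659 V, confirming saturation.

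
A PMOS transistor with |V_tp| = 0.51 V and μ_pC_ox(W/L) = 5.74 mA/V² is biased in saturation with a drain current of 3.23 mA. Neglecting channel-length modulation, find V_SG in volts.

V_SG = 1.57 V

In saturation I_D = ½ k_p (V_SG − |V_tp|)², so V_SG − |V_tp| = √(2 I_D / k_p) = √(2 × 3.23 / 5.74) = 1.06 V.
V_SG = 0.51 + 1.06 = 1.57 V.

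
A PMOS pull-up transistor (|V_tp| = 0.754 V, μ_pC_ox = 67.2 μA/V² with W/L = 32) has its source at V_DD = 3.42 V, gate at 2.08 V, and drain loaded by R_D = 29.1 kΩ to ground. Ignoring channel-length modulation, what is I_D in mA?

I_D = 0.114 mA

V_SG = V_DD − V_G = 3.42 − 2.08 = 1.34 V, so V_ov = 1.34 − 0.754 = 0.586 V.
k_p = μ_pC_ox · (W/L) = 2.15 mA/V².
Assume saturation: I_D = ½ k_p V_ov² = 0.5 × 2.15 × 0.586² = 0.369 mA, giving V_SD = V_DD − I_D R_D = 3.42 − 0.369 × 29.1 = -7.32 V.
But -7.32 V < V_ov = 0.586 V, so the device is actually in triode.
In triode I_D = k_p[V_ov V_SD − ½ V_SD²] and I_D = (V_DD − V_SD)/R_D. Equating: 31.3 V_SD² − 37.67 V_SD + 3.42 = 0, giving V_SD = 0.0989 V (the root below V_ov).
I_D = (3.42 − 0.0989) / 29.1 = 0.114 mA.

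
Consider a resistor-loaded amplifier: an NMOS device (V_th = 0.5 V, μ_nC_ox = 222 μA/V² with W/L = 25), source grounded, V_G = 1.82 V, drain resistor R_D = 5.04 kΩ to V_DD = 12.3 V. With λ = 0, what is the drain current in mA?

I_D = 2.37 mA

V_GS = V_G = 1.82 V, so V_ov = 1.82 − 0.5 = 1.32 V.
k_n = μ_nC_ox · (W/L) = 5.55 mA/V².
Assume saturation: I_D = ½ k_n V_ov² = 0.5 × 5.55 × 1.32² = 4.84 mA, giving V_DS = V_DD − I_D R_D = 12.3 − 4.84 × 5.04 = -12.1 V.
But -12.1 V < V_ov = 1.32 V, so the device is actually in triode.
In triode I_D = k_n[V_ov V_DS − ½ V_DS²] and I_D = (V_DD − V_DS)/R_D. Equating: 14 V_DS² − 37.92 V_DS + 12.3 = 0, giving V_DS = 0.377 V (the root below V_ov).
I_D = (12.3 − 0.377) / 5.04 = 2.37 mA.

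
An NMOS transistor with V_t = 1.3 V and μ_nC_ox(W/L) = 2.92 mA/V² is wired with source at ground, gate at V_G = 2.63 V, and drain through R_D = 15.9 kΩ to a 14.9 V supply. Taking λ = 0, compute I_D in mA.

I_D = 0.921 mA

V_GS = V_G = 2.63 V, so V_ov = 2.63 − 1.3 = 1.33 V.
Assume saturation: I_D = ½ k_n V_ov² = 0.5 × 2.92 × 1.33² = 2.58 mA, giving V_DS = V_DD − I_D R_D = 14.9 − 2.58 × 15.9 = -26.2 V.
But -26.2 V < V_ov = 1.33 V, so the device is actually in triode.
In triode I_D = k_n[V_ov V_DS − ½ V_DS²] and I_D = (V_DD − V_DS)/R_D. Equating: 23.2 V_DS² − 62.75 V_DS + 14.9 = 0, giving V_DS = 0.263 V (the root below V_ov).
I_D = (14.9 − 0.263) / 15.9 = 0.921 mA.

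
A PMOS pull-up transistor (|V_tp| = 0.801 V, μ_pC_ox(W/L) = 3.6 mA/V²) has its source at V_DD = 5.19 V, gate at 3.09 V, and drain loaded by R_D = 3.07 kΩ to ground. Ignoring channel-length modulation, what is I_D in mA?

I_D = 1.56 mA

V_SG = V_DD − V_G = 5.19 − 3.09 = 2.1 V, so V_ov = 2.1 − 0.801 = 1.3 V.
Assume saturation: I_D = ½ k_p V_ov² = 0.5 × 3.6 × 1.3² = 3.04 mA, giving V_SD = V_DD − I_D R_D = 5.19 − 3.04 × 3.07 = -4.13 V.
But -4.13 V < V_ov = 1.3 V, so the device is actually in triode.
In triode I_D = k_p[V_ov V_SD − ½ V_SD²] and I_D = (V_DD − V_SD)/R_D. Equating: 5.53 V_SD² − 15.36 V_SD + 5.19 = 0, giving V_SD = 0.394 V (the root below V_ov).
I_D = (5.19 − 0.394) / 3.07 = 1.56 mA.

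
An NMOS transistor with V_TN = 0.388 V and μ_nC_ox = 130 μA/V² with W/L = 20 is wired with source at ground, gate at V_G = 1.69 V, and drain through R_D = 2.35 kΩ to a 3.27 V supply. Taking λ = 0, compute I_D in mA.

V_GS = V_G = 1.69 V, so V_ov = 1.69 − 0.388 = 1.3 V.
k_n = μ_nC_ox · (W/L) = 2.6 mA/V².
Assume saturation: I_D = ½ k_n V_ov² = 0.5 × 2.6 × 1.3² = 2.2 mA, giving V_DS = V_DD − I_D R_D = 3.27 − 2.2 × 2.35 = -1.91 V.
But -1.91 V < V_ov = 1.3 V, so the device is actually in triode.
In triode I_D = k_n[V_ov V_DS − ½ V_DS²] and I_D = (V_DD − V_DS)/R_D. Equating: 3.06 V_DS² − 8.955 V_DS + 3.27 = 0, giving V_DS = 0.427 V (the root below V_ov).
I_D = (3.27 − 0.427) / 2.35 = 1.21 mA.

I_D = 1.21 mA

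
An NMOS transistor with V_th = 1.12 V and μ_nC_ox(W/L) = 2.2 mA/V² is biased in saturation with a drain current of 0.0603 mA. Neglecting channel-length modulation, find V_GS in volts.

In saturation I_D = ½ k_n (V_GS − V_th)², so V_GS − V_th = √(2 I_D / k_n) = √(2 × 0.0603 / 2.2) = 0.234 V.
V_GS = 1.12 + 0.234 = 1.35 V.

V_GS = 1.35 V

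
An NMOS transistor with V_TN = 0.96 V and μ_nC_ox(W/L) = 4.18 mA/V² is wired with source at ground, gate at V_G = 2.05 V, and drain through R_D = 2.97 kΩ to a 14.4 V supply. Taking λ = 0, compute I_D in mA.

I_D = 2.48 mA

V_GS = V_G = 2.05 V, so V_ov = 2.05 − 0.96 = 1.09 V.
Assume saturation: I_D = ½ k_n V_ov² = 0.5 × 4.18 × 1.09² = 2.48 mA, giving V_DS = V_DD − I_D R_D = 14.4 − 2.48 × 2.97 = 7.03 V.
V_DS = 7.03 V ≥ V_ov = 1.09 V, confirming saturation.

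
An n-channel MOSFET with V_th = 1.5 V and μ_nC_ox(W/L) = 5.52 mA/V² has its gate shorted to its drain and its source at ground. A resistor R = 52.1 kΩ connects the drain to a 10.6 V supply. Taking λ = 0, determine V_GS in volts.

With gate tied to drain, V_GS = V_DS ≥ V_GS − V_th, so the device is in saturation.
KCL at the drain: ½ k_n (V_GS − V_th)² = (V_DD − V_GS)/R.
Let x = V_GS − 1.5. Then 144 x² + x − 9.1 = 0, giving x = 0.248 V (positive root), so V_GS = 1.75 V.
I_D = (V_DD − V_GS)/R = (10.6 − 1.75) / 52.1 = 0.17 mA.

V_GS = 1.75 V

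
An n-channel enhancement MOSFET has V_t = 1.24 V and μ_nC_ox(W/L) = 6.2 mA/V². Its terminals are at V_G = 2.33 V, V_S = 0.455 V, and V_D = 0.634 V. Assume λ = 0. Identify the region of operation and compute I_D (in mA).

Triode; I_D = 0.605 mA

V_GS = V_G − V_S = 2.33 − 0.455 = 1.88 V; V_DS = V_D − V_S = 0.634 − 0.455 = 0.179 V.
V_ov = V_GS − V_t = 1.88 − 1.24 = 0.635 V.
Since V_DS = 0.179 V < V_ov = 0.635 V, the device is in the triode region.
I_D = k_n [V_ov · V_DS − ½ V_DS²] = 6.2 × [0.635 × 0.179 − 0.5 × 0.179²] = 0.605 mA.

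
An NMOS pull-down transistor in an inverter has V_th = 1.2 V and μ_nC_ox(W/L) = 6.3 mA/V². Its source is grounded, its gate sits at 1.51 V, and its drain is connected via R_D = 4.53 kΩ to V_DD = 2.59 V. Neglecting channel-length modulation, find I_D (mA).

V_GS = V_G = 1.51 V, so V_ov = 1.51 − 1.2 = 0.31 V.
Assume saturation: I_D = ½ k_n V_ov² = 0.5 × 6.3 × 0.31² = 0.303 mA, giving V_DS = V_DD − I_D R_D = 2.59 − 0.303 × 4.53 = 1.22 V.
V_DS = 1.22 V ≥ V_ov = 0.31 V, confirming saturation.

I_D = 0.303 mA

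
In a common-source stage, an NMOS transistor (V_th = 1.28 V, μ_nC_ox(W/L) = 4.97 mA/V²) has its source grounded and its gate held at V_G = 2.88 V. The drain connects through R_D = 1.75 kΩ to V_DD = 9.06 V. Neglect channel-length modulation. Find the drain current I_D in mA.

V_GS = V_G = 2.88 V, so V_ov = 2.88 − 1.28 = 1.6 V.
Assume saturation: I_D = ½ k_n V_ov² = 0.5 × 4.97 × 1.6² = 6.36 mA, giving V_DS = V_DD − I_D R_D = 9.06 − 6.36 × 1.75 = -2.07 V.
But -2.07 V < V_ov = 1.6 V, so the device is actually in triode.
In triode I_D = k_n[V_ov V_DS − ½ V_DS²] and I_D = (V_DD − V_DS)/R_D. Equating: 4.35 V_DS² − 14.92 V_DS + 9.06 = 0, giving V_DS = 0.789 V (the root below V_ov).
I_D = (9.06 − 0.789) / 1.75 = 4.73 mA.

I_D = 4.73 mA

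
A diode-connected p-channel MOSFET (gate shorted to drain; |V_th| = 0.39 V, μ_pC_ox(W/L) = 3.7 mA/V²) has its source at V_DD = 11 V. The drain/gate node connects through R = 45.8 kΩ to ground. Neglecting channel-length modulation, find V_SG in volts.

V_SG = 0.738 V

With gate tied to drain, V_SG = V_SD ≥ V_SG − |V_th|, so the device is in saturation.
KCL at the drain: ½ k_p (V_SG − |V_th|)² = (V_DD − V_SG)/R.
Let x = V_SG − 0.39. Then 84.7 x² + x − 10.61 = 0, giving x = 0.348 V (positive root), so V_SG = 0.738 V.
I_D = (V_DD − V_SG)/R = (11 − 0.738) / 45.8 = 0.224 mA.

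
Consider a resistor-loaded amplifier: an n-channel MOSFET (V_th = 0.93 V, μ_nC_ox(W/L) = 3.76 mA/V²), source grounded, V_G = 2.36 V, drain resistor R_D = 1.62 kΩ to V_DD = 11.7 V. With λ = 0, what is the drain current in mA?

V_GS = V_G = 2.36 V, so V_ov = 2.36 − 0.93 = 1.43 V.
Assume saturation: I_D = ½ k_n V_ov² = 0.5 × 3.76 × 1.43² = 3.84 mA, giving V_DS = V_DD − I_D R_D = 11.7 − 3.84 × 1.62 = 5.47 V.
V_DS = 5.47 V ≥ V_ov = 1.43 V, confirming saturation.

I_D = 3.84 mA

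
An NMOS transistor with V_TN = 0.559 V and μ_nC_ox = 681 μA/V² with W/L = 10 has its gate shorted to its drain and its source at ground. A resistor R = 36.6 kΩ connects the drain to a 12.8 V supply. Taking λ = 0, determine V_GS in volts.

With gate tied to drain, V_GS = V_DS ≥ V_GS − V_TN, so the device is in saturation.
k_n = μ_nC_ox · (W/L) = 6.81 mA/V².
KCL at the drain: ½ k_n (V_GS − V_TN)² = (V_DD − V_GS)/R.
Let x = V_GS − 0.559. Then 125 x² + x − 12.24 = 0, giving x = 0.309 V (positive root), so V_GS = 0.868 V.
I_D = (V_DD − V_GS)/R = (12.8 − 0.868) / 36.6 = 0.326 mA.

V_GS = 0.868 V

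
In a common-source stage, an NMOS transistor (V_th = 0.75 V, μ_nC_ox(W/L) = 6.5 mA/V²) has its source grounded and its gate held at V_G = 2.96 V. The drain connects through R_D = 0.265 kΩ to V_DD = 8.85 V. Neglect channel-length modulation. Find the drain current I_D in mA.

I_D = 15.9 mA

V_GS = V_G = 2.96 V, so V_ov = 2.96 − 0.75 = 2.21 V.
Assume saturation: I_D = ½ k_n V_ov² = 0.5 × 6.5 × 2.21² = 15.9 mA, giving V_DS = V_DD − I_D R_D = 8.85 − 15.9 × 0.265 = 4.64 V.
V_DS = 4.64 V ≥ V_ov = 2.21 V, confirming saturation.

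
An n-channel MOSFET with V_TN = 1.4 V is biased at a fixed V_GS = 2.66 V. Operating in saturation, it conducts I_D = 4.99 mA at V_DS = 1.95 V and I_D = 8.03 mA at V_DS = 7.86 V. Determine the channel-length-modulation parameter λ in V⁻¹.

λ = 0.129 V⁻¹

With V_GS fixed, I_D ∝ (1 + λ V_DS) in saturation, so I_D2/I_D1 = (1 + λ V_DS2)/(1 + λ V_DS1).
8.03/4.99 = 1.609 = (1 + 7.86 λ)/(1 + 1.95 λ).
Solving: λ (I_D1 V_DS2 − I_D2 V_DS1) = I_D2 − I_D1, so λ = (8.03 − 4.99) / (4.99 × 7.86 − 8.03 × 1.95) = 3.04 / 23.6 = 0.129 V⁻¹.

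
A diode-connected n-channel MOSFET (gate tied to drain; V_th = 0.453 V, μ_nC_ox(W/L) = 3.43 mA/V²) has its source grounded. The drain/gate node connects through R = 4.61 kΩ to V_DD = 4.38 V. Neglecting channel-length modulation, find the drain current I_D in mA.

With gate tied to drain, V_GS = V_DS ≥ V_GS − V_th, so the device is in saturation.
KCL at the drain: ½ k_n (V_GS − V_th)² = (V_DD − V_GS)/R.
Let x = V_GS − 0.453. Then 7.91 x² + x − 3.927 = 0, giving x = 0.644 V (positive root), so V_GS = 1.1 V.
I_D = (V_DD − V_GS)/R = (4.38 − 1.1) / 4.61 = 0.712 mA.

I_D = 0.712 mA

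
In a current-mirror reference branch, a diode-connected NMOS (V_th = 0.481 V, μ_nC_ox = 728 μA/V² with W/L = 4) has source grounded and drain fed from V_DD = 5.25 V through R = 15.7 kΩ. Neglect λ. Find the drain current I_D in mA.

With gate tied to drain, V_GS = V_DS ≥ V_GS − V_th, so the device is in saturation.
k_n = μ_nC_ox · (W/L) = 2.912 mA/V².
KCL at the drain: ½ k_n (V_GS − V_th)² = (V_DD − V_GS)/R.
Let x = V_GS − 0.481. Then 22.9 x² + x − 4.769 = 0, giving x = 0.435 V (positive root), so V_GS = 0.916 V.
I_D = (V_DD − V_GS)/R = (5.25 − 0.916) / 15.7 = 0.276 mA.

I_D = 0.276 mA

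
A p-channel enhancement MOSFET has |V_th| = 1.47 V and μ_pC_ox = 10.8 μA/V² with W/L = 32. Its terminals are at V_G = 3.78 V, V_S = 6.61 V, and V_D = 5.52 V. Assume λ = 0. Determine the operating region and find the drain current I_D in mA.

V_SG = V_S − V_G = 6.61 − 3.78 = 2.83 V; V_SD = V_S − V_D = 6.61 − 5.52 = 1.09 V.
k_p = μ_pC_ox · (W/L) = 0.3456 mA/V².
V_ov = V_SG − |V_th| = 2.83 − 1.47 = 1.36 V.
Since V_SD = 1.09 V < V_ov = 1.36 V, the device is in the triode region.
I_D = k_p [V_ov · V_SD − ½ V_SD²] = 0.3456 × [1.36 × 1.09 − 0.5 × 1.09²] = 0.307 mA.

Triode; I_D = 0.307 mA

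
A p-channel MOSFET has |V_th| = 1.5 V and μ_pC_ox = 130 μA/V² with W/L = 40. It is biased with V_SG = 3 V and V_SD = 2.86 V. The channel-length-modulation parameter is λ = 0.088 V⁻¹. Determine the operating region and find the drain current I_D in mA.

k_p = μ_pC_ox · (W/L) = 5.2 mA/V².
V_ov = V_SG − |V_th| = 3 − 1.5 = 1.5 V.
Since V_SD = 2.86 V ≥ V_ov = 1.5 V, the device is in saturation.
I_D = ½ k_p V_ov² (1 + λ V_SD) = 0.5 × 5.2 × 1.5² × (1 + 0.088 × 2.86) = 7.32 mA.

Saturation; I_D = 7.32 mA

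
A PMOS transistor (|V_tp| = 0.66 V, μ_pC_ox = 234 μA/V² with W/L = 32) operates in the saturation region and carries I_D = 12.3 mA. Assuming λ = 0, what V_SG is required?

V_SG = 2.47 V

k_p = μ_pC_ox · (W/L) = 7.488 mA/V².
In saturation I_D = ½ k_p (V_SG − |V_tp|)², so V_SG − |V_tp| = √(2 I_D / k_p) = √(2 × 12.3 / 7.488) = 1.81 V.
V_SG = 0.66 + 1.81 = 2.47 V.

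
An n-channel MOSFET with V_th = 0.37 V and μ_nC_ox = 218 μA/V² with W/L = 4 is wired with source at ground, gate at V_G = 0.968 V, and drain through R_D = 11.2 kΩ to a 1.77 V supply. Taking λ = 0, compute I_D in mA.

V_GS = V_G = 0.968 V, so V_ov = 0.968 − 0.37 = 0.598 V.
k_n = μ_nC_ox · (W/L) = 0.872 mA/V².
Assume saturation: I_D = ½ k_n V_ov² = 0.5 × 0.872 × 0.598² = 0.156 mA, giving V_DS = V_DD − I_D R_D = 1.77 − 0.156 × 11.2 = 0.0237 V.
But 0.0237 V < V_ov = 0.598 V, so the device is actually in triode.
In triode I_D = k_n[V_ov V_DS − ½ V_DS²] and I_D = (V_DD − V_DS)/R_D. Equating: 4.88 V_DS² − 6.84 V_DS + 1.77 = 0, giving V_DS = 0.343 V (the root below V_ov).
I_D = (1.77 − 0.343) / 11.2 = 0.127 mA.

I_D = 0.127 mA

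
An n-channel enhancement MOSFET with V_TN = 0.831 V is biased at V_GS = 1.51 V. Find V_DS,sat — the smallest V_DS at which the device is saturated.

The boundary between triode and saturation is V_DS = V_GS − V_TN = V_ov.
V_ov = 1.51 − 0.831 = 0.679 V.

V_DS,sat = 0.679 V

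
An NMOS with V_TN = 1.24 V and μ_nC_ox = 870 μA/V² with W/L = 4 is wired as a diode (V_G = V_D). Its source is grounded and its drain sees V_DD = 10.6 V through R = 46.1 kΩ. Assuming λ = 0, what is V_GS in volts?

V_GS = 1.58 V

With gate tied to drain, V_GS = V_DS ≥ V_GS − V_TN, so the device is in saturation.
k_n = μ_nC_ox · (W/L) = 3.48 mA/V².
KCL at the drain: ½ k_n (V_GS − V_TN)² = (V_DD − V_GS)/R.
Let x = V_GS − 1.24. Then 80.2 x² + x − 9.36 = 0, giving x = 0.335 V (positive root), so V_GS = 1.58 V.
I_D = (V_DD − V_GS)/R = (10.6 − 1.58) / 46.1 = 0.196 mA.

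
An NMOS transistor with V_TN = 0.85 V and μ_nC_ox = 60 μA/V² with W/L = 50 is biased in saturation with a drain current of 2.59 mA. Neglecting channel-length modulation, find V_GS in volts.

k_n = μ_nC_ox · (W/L) = 3 mA/V².
In saturation I_D = ½ k_n (V_GS − V_TN)², so V_GS − V_TN = √(2 I_D / k_n) = √(2 × 2.59 / 3) = 1.31 V.
V_GS = 0.85 + 1.31 = 2.16 V.

V_GS = 2.16 V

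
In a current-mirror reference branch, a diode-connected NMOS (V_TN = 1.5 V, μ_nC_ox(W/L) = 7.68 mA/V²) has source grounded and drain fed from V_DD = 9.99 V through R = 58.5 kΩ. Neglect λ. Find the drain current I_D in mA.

I_D = 0.142 mA

With gate tied to drain, V_GS = V_DS ≥ V_GS − V_TN, so the device is in saturation.
KCL at the drain: ½ k_n (V_GS − V_TN)² = (V_DD − V_GS)/R.
Let x = V_GS − 1.5. Then 225 x² + x − 8.49 = 0, giving x = 0.192 V (positive root), so V_GS = 1.69 V.
I_D = (V_DD − V_GS)/R = (9.99 − 1.69) / 58.5 = 0.142 mA.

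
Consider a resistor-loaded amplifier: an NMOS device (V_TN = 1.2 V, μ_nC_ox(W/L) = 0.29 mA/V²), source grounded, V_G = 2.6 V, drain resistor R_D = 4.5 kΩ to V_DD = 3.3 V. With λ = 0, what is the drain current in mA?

V_GS = V_G = 2.6 V, so V_ov = 2.6 − 1.2 = 1.4 V.
Assume saturation: I_D = ½ k_n V_ov² = 0.5 × 0.29 × 1.4² = 0.284 mA, giving V_DS = V_DD − I_D R_D = 3.3 − 0.284 × 4.5 = 2.02 V.
V_DS = 2.02 V ≥ V_ov = 1.4 V, confirming saturation.

I_D = 0.284 mA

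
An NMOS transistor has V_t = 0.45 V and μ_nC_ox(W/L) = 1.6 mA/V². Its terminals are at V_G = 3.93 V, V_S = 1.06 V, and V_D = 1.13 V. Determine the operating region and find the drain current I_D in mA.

V_GS = V_G − V_S = 3.93 − 1.06 = 2.87 V; V_DS = V_D − V_S = 1.13 − 1.06 = 0.07 V.
V_ov = V_GS − V_t = 2.87 − 0.45 = 2.42 V.
Since V_DS = 0.07 V < V_ov = 2.42 V, the device is in the triode region.
I_D = k_n [V_ov · V_DS − ½ V_DS²] = 1.6 × [2.42 × 0.07 − 0.5 × 0.07²] = 0.267 mA.

Triode; I_D = 0.267 mA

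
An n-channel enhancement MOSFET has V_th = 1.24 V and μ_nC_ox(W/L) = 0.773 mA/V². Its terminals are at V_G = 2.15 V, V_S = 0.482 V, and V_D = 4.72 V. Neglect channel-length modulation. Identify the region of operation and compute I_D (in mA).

V_GS = V_G − V_S = 2.15 − 0.482 = 1.67 V; V_DS = V_D − V_S = 4.72 − 0.482 = 4.24 V.
V_ov = V_GS − V_th = 1.67 − 1.24 = 0.428 V.
Since V_DS = 4.24 V ≥ V_ov = 0.428 V, the device is in saturation.
I_D = ½ k_n V_ov² = 0.5 × 0.773 × 0.428² = 0.0708 mA.

Saturation; I_D = 0.0708 mA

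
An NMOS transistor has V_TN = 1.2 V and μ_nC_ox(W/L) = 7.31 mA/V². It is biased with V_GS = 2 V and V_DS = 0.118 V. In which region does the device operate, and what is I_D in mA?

V_ov = V_GS − V_TN = 2 − 1.2 = 0.8 V.
Since V_DS = 0.118 V < V_ov = 0.8 V, the device is in the triode region.
I_D = k_n [V_ov · V_DS − ½ V_DS²] = 7.31 × [0.8 × 0.118 − 0.5 × 0.118²] = 0.639 mA.

Triode; I_D = 0.639 mA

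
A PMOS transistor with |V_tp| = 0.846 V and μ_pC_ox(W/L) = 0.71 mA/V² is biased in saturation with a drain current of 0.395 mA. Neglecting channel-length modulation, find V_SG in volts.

In saturation I_D = ½ k_p (V_SG − |V_tp|)², so V_SG − |V_tp| = √(2 I_D / k_p) = √(2 × 0.395 / 0.71) = 1.05 V.
V_SG = 0.846 + 1.05 = 1.9 V.

V_SG = 1.90 V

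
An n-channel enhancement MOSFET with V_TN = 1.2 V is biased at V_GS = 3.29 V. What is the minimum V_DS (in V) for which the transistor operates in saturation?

The boundary between triode and saturation is V_DS = V_GS − V_TN = V_ov.
V_ov = 3.29 − 1.2 = 2.09 V.

V_DS,sat = 2.09 V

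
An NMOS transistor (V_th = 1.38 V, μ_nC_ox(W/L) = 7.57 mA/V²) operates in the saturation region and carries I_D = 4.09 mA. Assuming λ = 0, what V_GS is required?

In saturation I_D = ½ k_n (V_GS − V_th)², so V_GS − V_th = √(2 I_D / k_n) = √(2 × 4.09 / 7.57) = 1.04 V.
V_GS = 1.38 + 1.04 = 2.42 V.

V_GS = 2.42 V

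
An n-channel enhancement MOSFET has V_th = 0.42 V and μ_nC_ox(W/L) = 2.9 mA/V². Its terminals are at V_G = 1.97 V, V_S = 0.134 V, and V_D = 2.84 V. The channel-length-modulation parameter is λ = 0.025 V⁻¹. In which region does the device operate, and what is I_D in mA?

Saturation; I_D = 3.10 mA

V_GS = V_G − V_S = 1.97 − 0.134 = 1.84 V; V_DS = V_D − V_S = 2.84 − 0.134 = 2.71 V.
V_ov = V_GS − V_th = 1.84 − 0.42 = 1.42 V.
Since V_DS = 2.71 V ≥ V_ov = 1.42 V, the device is in saturation.
I_D = ½ k_n V_ov² (1 + λ V_DS) = 0.5 × 2.9 × 1.42² × (1 + 0.025 × 2.71) = 3.1 mA.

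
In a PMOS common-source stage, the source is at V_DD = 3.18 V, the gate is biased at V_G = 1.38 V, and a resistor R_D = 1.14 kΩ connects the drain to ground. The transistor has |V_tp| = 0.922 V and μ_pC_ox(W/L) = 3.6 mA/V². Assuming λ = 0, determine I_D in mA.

V_SG = V_DD − V_G = 3.18 − 1.38 = 1.8 V, so V_ov = 1.8 − 0.922 = 0.878 V.
Assume saturation: I_D = ½ k_p V_ov² = 0.5 × 3.6 × 0.878² = 1.39 mA, giving V_SD = V_DD − I_D R_D = 3.18 − 1.39 × 1.14 = 1.6 V.
V_SD = 1.6 V ≥ V_ov = 0.878 V, confirming saturation.

I_D = 1.39 mA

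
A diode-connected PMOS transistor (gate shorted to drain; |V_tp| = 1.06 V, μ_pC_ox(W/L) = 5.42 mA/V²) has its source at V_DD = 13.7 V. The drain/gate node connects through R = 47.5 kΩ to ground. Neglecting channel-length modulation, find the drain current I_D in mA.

With gate tied to drain, V_SG = V_SD ≥ V_SG − |V_tp|, so the device is in saturation.
KCL at the drain: ½ k_p (V_SG − |V_tp|)² = (V_DD − V_SG)/R.
Let x = V_SG − 1.06. Then 129 x² + x − 12.64 = 0, giving x = 0.309 V (positive root), so V_SG = 1.37 V.
I_D = (V_DD − V_SG)/R = (13.7 − 1.37) / 47.5 = 0.26 mA.

I_D = 0.260 mA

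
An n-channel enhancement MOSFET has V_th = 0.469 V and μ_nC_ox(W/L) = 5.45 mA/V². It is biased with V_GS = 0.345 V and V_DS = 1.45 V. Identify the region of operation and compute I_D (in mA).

V_GS = 0.345 V < V_th = 0.469 V, so the transistor is in cutoff.

Cutoff; I_D = 0 mA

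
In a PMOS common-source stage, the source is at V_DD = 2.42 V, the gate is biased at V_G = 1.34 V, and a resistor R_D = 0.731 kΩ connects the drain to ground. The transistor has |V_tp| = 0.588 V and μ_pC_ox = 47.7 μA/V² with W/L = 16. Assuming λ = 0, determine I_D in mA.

V_SG = V_DD − V_G = 2.42 − 1.34 = 1.08 V, so V_ov = 1.08 − 0.588 = 0.492 V.
k_p = μ_pC_ox · (W/L) = 0.7632 mA/V².
Assume saturation: I_D = ½ k_p V_ov² = 0.5 × 0.7632 × 0.492² = 0.0924 mA, giving V_SD = V_DD − I_D R_D = 2.42 − 0.0924 × 0.731 = 2.35 V.
V_SD = 2.35 V ≥ V_ov = 0.492 V, confirming saturation.

I_D = 0.0924 mA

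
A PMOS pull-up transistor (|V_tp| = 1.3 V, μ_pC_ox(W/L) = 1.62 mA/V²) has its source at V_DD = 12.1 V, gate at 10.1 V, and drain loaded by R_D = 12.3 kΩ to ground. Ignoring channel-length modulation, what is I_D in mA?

V_SG = V_DD − V_G = 12.1 − 10.1 = 2 V, so V_ov = 2 − 1.3 = 0.7 V.
Assume saturation: I_D = ½ k_p V_ov² = 0.5 × 1.62 × 0.7² = 0.397 mA, giving V_SD = V_DD − I_D R_D = 12.1 − 0.397 × 12.3 = 7.22 V.
V_SD = 7.22 V ≥ V_ov = 0.7 V, confirming saturation.

I_D = 0.397 mA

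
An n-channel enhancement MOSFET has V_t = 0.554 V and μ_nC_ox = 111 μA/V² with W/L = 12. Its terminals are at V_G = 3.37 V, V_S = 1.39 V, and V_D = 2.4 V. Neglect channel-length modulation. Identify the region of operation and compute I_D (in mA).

V_GS = V_G − V_S = 3.37 − 1.39 = 1.98 V; V_DS = V_D − V_S = 2.4 − 1.39 = 1.01 V.
k_n = μ_nC_ox · (W/L) = 1.332 mA/V².
V_ov = V_GS − V_t = 1.98 − 0.554 = 1.43 V.
Since V_DS = 1.01 V < V_ov = 1.43 V, the device is in the triode region.
I_D = k_n [V_ov · V_DS − ½ V_DS²] = 1.332 × [1.43 × 1.01 − 0.5 × 1.01²] = 1.24 mA.

Triode; I_D = 1.24 mA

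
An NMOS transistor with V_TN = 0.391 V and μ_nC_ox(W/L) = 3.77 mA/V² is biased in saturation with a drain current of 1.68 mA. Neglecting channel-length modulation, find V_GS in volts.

V_GS = 1.34 V

In saturation I_D = ½ k_n (V_GS − V_TN)², so V_GS − V_TN = √(2 I_D / k_n) = √(2 × 1.68 / 3.77) = 0.944 V.
V_GS = 0.391 + 0.944 = 1.34 V.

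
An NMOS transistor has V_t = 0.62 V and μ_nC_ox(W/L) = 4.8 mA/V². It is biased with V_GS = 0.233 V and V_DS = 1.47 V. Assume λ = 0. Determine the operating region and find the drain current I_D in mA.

V_GS = 0.233 V < V_t = 0.62 V, so the transistor is in cutoff.

Cutoff; I_D = 0 mA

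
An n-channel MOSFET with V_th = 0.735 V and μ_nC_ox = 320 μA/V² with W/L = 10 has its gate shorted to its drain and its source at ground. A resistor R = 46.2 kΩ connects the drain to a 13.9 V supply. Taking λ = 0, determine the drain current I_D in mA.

With gate tied to drain, V_GS = V_DS ≥ V_GS − V_th, so the device is in saturation.
k_n = μ_nC_ox · (W/L) = 3.2 mA/V².
KCL at the drain: ½ k_n (V_GS − V_th)² = (V_DD − V_GS)/R.
Let x = V_GS − 0.735. Then 73.9 x² + x − 13.17 = 0, giving x = 0.415 V (positive root), so V_GS = 1.15 V.
I_D = (V_DD − V_GS)/R = (13.9 − 1.15) / 46.2 = 0.276 mA.

I_D = 0.276 mA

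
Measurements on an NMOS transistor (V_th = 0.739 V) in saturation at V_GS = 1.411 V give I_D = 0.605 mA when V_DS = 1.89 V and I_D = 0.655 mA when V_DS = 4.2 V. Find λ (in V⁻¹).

With V_GS fixed, I_D ∝ (1 + λ V_DS) in saturation, so I_D2/I_D1 = (1 + λ V_DS2)/(1 + λ V_DS1).
0.655/0.605 = 1.083 = (1 + 4.2 λ)/(1 + 1.89 λ).
Solving: λ (I_D1 V_DS2 − I_D2 V_DS1) = I_D2 − I_D1, so λ = (0.655 − 0.605) / (0.605 × 4.2 − 0.655 × 1.89) = 0.05 / 1.3 = 0.0384 V⁻¹.

λ = 0.0384 V⁻¹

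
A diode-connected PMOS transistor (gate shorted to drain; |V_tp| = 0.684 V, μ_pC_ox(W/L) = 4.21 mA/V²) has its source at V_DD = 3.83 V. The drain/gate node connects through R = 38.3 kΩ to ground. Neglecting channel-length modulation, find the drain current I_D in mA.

With gate tied to drain, V_SG = V_SD ≥ V_SG − |V_tp|, so the device is in saturation.
KCL at the drain: ½ k_p (V_SG − |V_tp|)² = (V_DD − V_SG)/R.
Let x = V_SG − 0.684. Then 80.6 x² + x − 3.146 = 0, giving x = 0.191 V (positive root), so V_SG = 0.875 V.
I_D = (V_DD − V_SG)/R = (3.83 − 0.875) / 38.3 = 0.0771 mA.

I_D = 0.0771 mA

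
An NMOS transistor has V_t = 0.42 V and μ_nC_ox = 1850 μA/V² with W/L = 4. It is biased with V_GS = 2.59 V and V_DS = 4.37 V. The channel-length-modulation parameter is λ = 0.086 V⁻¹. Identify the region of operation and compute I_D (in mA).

Saturation; I_D = 24.0 mA

k_n = μ_nC_ox · (W/L) = 7.4 mA/V².
V_ov = V_GS − V_t = 2.59 − 0.42 = 2.17 V.
Since V_DS = 4.37 V ≥ V_ov = 2.17 V, the device is in saturation.
I_D = ½ k_n V_ov² (1 + λ V_DS) = 0.5 × 7.4 × 2.17² × (1 + 0.086 × 4.37) = 24 mA.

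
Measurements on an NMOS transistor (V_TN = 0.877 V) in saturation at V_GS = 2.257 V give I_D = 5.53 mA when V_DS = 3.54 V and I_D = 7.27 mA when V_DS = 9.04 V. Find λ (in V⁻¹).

λ = 0.0717 V⁻¹

With V_GS fixed, I_D ∝ (1 + λ V_DS) in saturation, so I_D2/I_D1 = (1 + λ V_DS2)/(1 + λ V_DS1).
7.27/5.53 = 1.315 = (1 + 9.04 λ)/(1 + 3.54 λ).
Solving: λ (I_D1 V_DS2 − I_D2 V_DS1) = I_D2 − I_D1, so λ = (7.27 − 5.53) / (5.53 × 9.04 − 7.27 × 3.54) = 1.74 / 24.3 = 0.0717 V⁻¹.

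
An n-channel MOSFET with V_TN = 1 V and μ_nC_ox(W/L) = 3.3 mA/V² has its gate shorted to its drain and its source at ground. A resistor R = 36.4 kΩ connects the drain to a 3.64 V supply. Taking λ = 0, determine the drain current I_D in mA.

With gate tied to drain, V_GS = V_DS ≥ V_GS − V_TN, so the device is in saturation.
KCL at the drain: ½ k_n (V_GS − V_TN)² = (V_DD − V_GS)/R.
Let x = V_GS − 1. Then 60.1 x² + x − 2.64 = 0, giving x = 0.201 V (positive root), so V_GS = 1.2 V.
I_D = (V_DD − V_GS)/R = (3.64 − 1.2) / 36.4 = 0.067 mA.

I_D = 0.0670 mA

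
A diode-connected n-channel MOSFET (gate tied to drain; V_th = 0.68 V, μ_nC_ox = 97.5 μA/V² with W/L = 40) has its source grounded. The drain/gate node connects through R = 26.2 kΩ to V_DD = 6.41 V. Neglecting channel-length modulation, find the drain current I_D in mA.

With gate tied to drain, V_GS = V_DS ≥ V_GS − V_th, so the device is in saturation.
k_n = μ_nC_ox · (W/L) = 3.9 mA/V².
KCL at the drain: ½ k_n (V_GS − V_th)² = (V_DD − V_GS)/R.
Let x = V_GS − 0.68. Then 51.1 x² + x − 5.73 = 0, giving x = 0.325 V (positive root), so V_GS = 1.01 V.
I_D = (V_DD − V_GS)/R = (6.41 − 1.01) / 26.2 = 0.206 mA.

I_D = 0.206 mA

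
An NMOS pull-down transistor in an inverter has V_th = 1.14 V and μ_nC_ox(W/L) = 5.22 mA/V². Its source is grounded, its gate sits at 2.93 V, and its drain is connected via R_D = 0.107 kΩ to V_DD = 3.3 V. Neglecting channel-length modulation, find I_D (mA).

I_D = 8.36 mA

V_GS = V_G = 2.93 V, so V_ov = 2.93 − 1.14 = 1.79 V.
Assume saturation: I_D = ½ k_n V_ov² = 0.5 × 5.22 × 1.79² = 8.36 mA, giving V_DS = V_DD − I_D R_D = 3.3 − 8.36 × 0.107 = 2.41 V.
V_DS = 2.41 V ≥ V_ov = 1.79 V, confirming saturation.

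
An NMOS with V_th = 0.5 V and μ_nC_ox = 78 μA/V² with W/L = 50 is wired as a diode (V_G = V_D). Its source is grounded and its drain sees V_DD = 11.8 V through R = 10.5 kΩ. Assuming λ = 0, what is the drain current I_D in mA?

I_D = 1.01 mA

With gate tied to drain, V_GS = V_DS ≥ V_GS − V_th, so the device is in saturation.
k_n = μ_nC_ox · (W/L) = 3.9 mA/V².
KCL at the drain: ½ k_n (V_GS − V_th)² = (V_DD − V_GS)/R.
Let x = V_GS − 0.5. Then 20.5 x² + x − 11.3 = 0, giving x = 0.719 V (positive root), so V_GS = 1.22 V.
I_D = (V_DD − V_GS)/R = (11.8 − 1.22) / 10.5 = 1.01 mA.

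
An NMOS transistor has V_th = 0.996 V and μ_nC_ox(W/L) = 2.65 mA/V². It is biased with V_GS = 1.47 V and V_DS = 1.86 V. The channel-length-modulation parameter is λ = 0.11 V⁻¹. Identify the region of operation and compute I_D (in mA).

V_ov = V_GS − V_th = 1.47 − 0.996 = 0.474 V.
Since V_DS = 1.86 V ≥ V_ov = 0.474 V, the device is in saturation.
I_D = ½ k_n V_ov² (1 + λ V_DS) = 0.5 × 2.65 × 0.474² × (1 + 0.11 × 1.86) = 0.359 mA.

Saturation; I_D = 0.359 mA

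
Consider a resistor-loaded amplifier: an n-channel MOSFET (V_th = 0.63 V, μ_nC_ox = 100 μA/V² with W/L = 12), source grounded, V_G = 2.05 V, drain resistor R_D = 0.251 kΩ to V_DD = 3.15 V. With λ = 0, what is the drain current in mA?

V_GS = V_G = 2.05 V, so V_ov = 2.05 − 0.63 = 1.42 V.
k_n = μ_nC_ox · (W/L) = 1.2 mA/V².
Assume saturation: I_D = ½ k_n V_ov² = 0.5 × 1.2 × 1.42² = 1.21 mA, giving V_DS = V_DD − I_D R_D = 3.15 − 1.21 × 0.251 = 2.85 V.
V_DS = 2.85 V ≥ V_ov = 1.42 V, confirming saturation.

I_D = 1.21 mA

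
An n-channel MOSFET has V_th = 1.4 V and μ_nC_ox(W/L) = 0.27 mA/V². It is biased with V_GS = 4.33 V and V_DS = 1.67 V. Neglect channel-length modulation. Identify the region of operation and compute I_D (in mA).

V_ov = V_GS − V_th = 4.33 − 1.4 = 2.93 V.
Since V_DS = 1.67 V < V_ov = 2.93 V, the device is in the triode region.
I_D = k_n [V_ov · V_DS − ½ V_DS²] = 0.27 × [2.93 × 1.67 − 0.5 × 1.67²] = 0.945 mA.

Triode; I_D = 0.945 mA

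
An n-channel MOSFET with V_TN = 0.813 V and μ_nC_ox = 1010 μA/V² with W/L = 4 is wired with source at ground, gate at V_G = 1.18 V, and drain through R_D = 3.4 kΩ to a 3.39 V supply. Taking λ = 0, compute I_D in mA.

V_GS = V_G = 1.18 V, so V_ov = 1.18 − 0.813 = 0.367 V.
k_n = μ_nC_ox · (W/L) = 4.04 mA/V².
Assume saturation: I_D = ½ k_n V_ov² = 0.5 × 4.04 × 0.367² = 0.272 mA, giving V_DS = V_DD − I_D R_D = 3.39 − 0.272 × 3.4 = 2.46 V.
V_DS = 2.46 V ≥ V_ov = 0.367 V, confirming saturation.

I_D = 0.272 mA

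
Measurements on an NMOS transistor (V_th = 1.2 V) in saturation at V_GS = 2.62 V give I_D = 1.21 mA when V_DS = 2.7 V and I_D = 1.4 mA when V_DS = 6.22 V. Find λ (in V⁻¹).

With V_GS fixed, I_D ∝ (1 + λ V_DS) in saturation, so I_D2/I_D1 = (1 + λ V_DS2)/(1 + λ V_DS1).
1.4/1.21 = 1.157 = (1 + 6.22 λ)/(1 + 2.7 λ).
Solving: λ (I_D1 V_DS2 − I_D2 V_DS1) = I_D2 − I_D1, so λ = (1.4 − 1.21) / (1.21 × 6.22 − 1.4 × 2.7) = 0.19 / 3.75 = 0.0507 V⁻¹.

λ = 0.0507 V⁻¹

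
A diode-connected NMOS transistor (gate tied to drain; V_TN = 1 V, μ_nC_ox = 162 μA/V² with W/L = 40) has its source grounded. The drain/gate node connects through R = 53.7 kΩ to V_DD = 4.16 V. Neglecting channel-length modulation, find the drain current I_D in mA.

I_D = 0.0564 mA

With gate tied to drain, V_GS = V_DS ≥ V_GS − V_TN, so the device is in saturation.
k_n = μ_nC_ox · (W/L) = 6.48 mA/V².
KCL at the drain: ½ k_n (V_GS − V_TN)² = (V_DD − V_GS)/R.
Let x = V_GS − 1. Then 174 x² + x − 3.16 = 0, giving x = 0.132 V (positive root), so V_GS = 1.13 V.
I_D = (V_DD − V_GS)/R = (4.16 − 1.13) / 53.7 = 0.0564 mA.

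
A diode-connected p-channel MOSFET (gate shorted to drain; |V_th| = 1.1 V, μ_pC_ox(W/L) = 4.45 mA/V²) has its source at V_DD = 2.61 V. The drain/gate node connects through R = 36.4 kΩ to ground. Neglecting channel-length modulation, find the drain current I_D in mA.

I_D = 0.0379 mA

With gate tied to drain, V_SG = V_SD ≥ V_SG − |V_th|, so the device is in saturation.
KCL at the drain: ½ k_p (V_SG − |V_th|)² = (V_DD − V_SG)/R.
Let x = V_SG − 1.1. Then 81 x² + x − 1.51 = 0, giving x = 0.131 V (positive root), so V_SG = 1.23 V.
I_D = (V_DD − V_SG)/R = (2.61 − 1.23) / 36.4 = 0.0379 mA.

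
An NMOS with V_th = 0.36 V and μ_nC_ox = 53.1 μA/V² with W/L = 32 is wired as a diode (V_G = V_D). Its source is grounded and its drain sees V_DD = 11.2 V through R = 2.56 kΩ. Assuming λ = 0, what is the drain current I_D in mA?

With gate tied to drain, V_GS = V_DS ≥ V_GS − V_th, so the device is in saturation.
k_n = μ_nC_ox · (W/L) = 1.699 mA/V².
KCL at the drain: ½ k_n (V_GS − V_th)² = (V_DD − V_GS)/R.
Let x = V_GS − 0.36. Then 2.17 x² + x − 10.84 = 0, giving x = 2.01 V (positive root), so V_GS = 2.37 V.
I_D = (V_DD − V_GS)/R = (11.2 − 2.37) / 2.56 = 3.45 mA.

I_D = 3.45 mA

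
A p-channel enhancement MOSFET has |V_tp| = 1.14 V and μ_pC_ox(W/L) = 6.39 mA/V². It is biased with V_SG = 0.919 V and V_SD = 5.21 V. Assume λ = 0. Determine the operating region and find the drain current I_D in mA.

Cutoff; I_D = 0 mA

V_SG = 0.919 V < |V_tp| = 1.14 V, so the transistor is in cutoff.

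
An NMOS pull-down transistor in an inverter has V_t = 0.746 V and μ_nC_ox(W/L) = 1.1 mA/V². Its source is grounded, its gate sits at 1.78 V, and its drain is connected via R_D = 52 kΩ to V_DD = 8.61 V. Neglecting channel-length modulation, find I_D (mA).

I_D = 0.163 mA

V_GS = V_G = 1.78 V, so V_ov = 1.78 − 0.746 = 1.03 V.
Assume saturation: I_D = ½ k_n V_ov² = 0.5 × 1.1 × 1.03² = 0.588 mA, giving V_DS = V_DD − I_D R_D = 8.61 − 0.588 × 52 = -22 V.
But -22 V < V_ov = 1.03 V, so the device is actually in triode.
In triode I_D = k_n[V_ov V_DS − ½ V_DS²] and I_D = (V_DD − V_DS)/R_D. Equating: 28.6 V_DS² − 60.14 V_DS + 8.61 = 0, giving V_DS = 0.155 V (the root below V_ov).
I_D = (8.61 − 0.155) / 52 = 0.163 mA.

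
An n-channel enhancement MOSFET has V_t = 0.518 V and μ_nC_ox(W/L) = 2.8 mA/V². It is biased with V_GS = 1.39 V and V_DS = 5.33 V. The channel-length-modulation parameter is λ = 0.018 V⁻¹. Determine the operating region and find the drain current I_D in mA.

Saturation; I_D = 1.17 mA

V_ov = V_GS − V_t = 1.39 − 0.518 = 0.872 V.
Since V_DS = 5.33 V ≥ V_ov = 0.872 V, the device is in saturation.
I_D = ½ k_n V_ov² (1 + λ V_DS) = 0.5 × 2.8 × 0.872² × (1 + 0.018 × 5.33) = 1.17 mA.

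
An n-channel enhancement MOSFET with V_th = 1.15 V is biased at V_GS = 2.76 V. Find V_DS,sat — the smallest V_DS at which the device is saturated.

The boundary between triode and saturation is V_DS = V_GS − V_th = V_ov.
V_ov = 2.76 − 1.15 = 1.61 V.

V_DS,sat = 1.61 V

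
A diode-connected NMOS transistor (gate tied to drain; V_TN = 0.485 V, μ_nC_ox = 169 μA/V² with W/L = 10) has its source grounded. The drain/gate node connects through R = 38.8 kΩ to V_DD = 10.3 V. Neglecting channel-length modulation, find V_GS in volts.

V_GS = 1.02 V

With gate tied to drain, V_GS = V_DS ≥ V_GS − V_TN, so the device is in saturation.
k_n = μ_nC_ox · (W/L) = 1.69 mA/V².
KCL at the drain: ½ k_n (V_GS − V_TN)² = (V_DD − V_GS)/R.
Let x = V_GS − 0.485. Then 32.8 x² + x − 9.815 = 0, giving x = 0.532 V (positive root), so V_GS = 1.02 V.
I_D = (V_DD − V_GS)/R = (10.3 − 1.02) / 38.8 = 0.239 mA.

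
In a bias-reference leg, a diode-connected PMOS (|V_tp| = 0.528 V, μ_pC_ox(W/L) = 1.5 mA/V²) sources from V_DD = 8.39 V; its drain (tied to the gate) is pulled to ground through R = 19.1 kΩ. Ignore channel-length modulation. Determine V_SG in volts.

With gate tied to drain, V_SG = V_SD ≥ V_SG − |V_tp|, so the device is in saturation.
KCL at the drain: ½ k_p (V_SG − |V_tp|)² = (V_DD − V_SG)/R.
Let x = V_SG − 0.528. Then 14.3 x² + x − 7.862 = 0, giving x = 0.707 V (positive root), so V_SG = 1.23 V.
I_D = (V_DD − V_SG)/R = (8.39 − 1.23) / 19.1 = 0.375 mA.

V_SG = 1.23 V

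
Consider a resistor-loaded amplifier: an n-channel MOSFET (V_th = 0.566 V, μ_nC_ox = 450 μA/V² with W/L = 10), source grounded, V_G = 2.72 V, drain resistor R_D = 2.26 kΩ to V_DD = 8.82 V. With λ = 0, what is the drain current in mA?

V_GS = V_G = 2.72 V, so V_ov = 2.72 − 0.566 = 2.15 V.
k_n = μ_nC_ox · (W/L) = 4.5 mA/V².
Assume saturation: I_D = ½ k_n V_ov² = 0.5 × 4.5 × 2.15² = 10.4 mA, giving V_DS = V_DD − I_D R_D = 8.82 − 10.4 × 2.26 = -14.8 V.
But -14.8 V < V_ov = 2.15 V, so the device is actually in triode.
In triode I_D = k_n[V_ov V_DS − ½ V_DS²] and I_D = (V_DD − V_DS)/R_D. Equating: 5.08 V_DS² − 22.91 V_DS + 8.82 = 0, giving V_DS = 0.425 V (the root below V_ov).
I_D = (8.82 − 0.425) / 2.26 = 3.71 mA.

I_D = 3.71 mA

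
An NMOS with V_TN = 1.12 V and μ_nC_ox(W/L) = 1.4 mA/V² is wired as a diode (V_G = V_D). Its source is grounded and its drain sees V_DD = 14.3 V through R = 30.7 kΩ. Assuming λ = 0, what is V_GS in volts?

With gate tied to drain, V_GS = V_DS ≥ V_GS − V_TN, so the device is in saturation.
KCL at the drain: ½ k_n (V_GS − V_TN)² = (V_DD − V_GS)/R.
Let x = V_GS − 1.12. Then 21.5 x² + x − 13.18 = 0, giving x = 0.76 V (positive root), so V_GS = 1.88 V.
I_D = (V_DD − V_GS)/R = (14.3 − 1.88) / 30.7 = 0.405 mA.

V_GS = 1.88 V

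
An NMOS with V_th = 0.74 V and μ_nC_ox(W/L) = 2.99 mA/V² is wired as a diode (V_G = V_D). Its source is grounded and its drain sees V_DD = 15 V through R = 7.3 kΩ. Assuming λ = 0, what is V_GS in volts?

With gate tied to drain, V_GS = V_DS ≥ V_GS − V_th, so the device is in saturation.
KCL at the drain: ½ k_n (V_GS − V_th)² = (V_DD − V_GS)/R.
Let x = V_GS − 0.74. Then 10.9 x² + x − 14.26 = 0, giving x = 1.1 V (positive root), so V_GS = 1.84 V.
I_D = (V_DD − V_GS)/R = (15 − 1.84) / 7.3 = 1.8 mA.

V_GS = 1.84 V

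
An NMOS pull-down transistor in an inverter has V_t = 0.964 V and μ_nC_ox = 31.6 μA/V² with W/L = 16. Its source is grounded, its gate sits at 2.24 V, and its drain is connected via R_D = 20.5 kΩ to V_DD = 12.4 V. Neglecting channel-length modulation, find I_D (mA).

V_GS = V_G = 2.24 V, so V_ov = 2.24 − 0.964 = 1.28 V.
k_n = μ_nC_ox · (W/L) = 0.5056 mA/V².
Assume saturation: I_D = ½ k_n V_ov² = 0.5 × 0.5056 × 1.28² = 0.412 mA, giving V_DS = V_DD − I_D R_D = 12.4 − 0.412 × 20.5 = 3.96 V.
V_DS = 3.96 V ≥ V_ov = 1.28 V, confirming saturation.

I_D = 0.412 mA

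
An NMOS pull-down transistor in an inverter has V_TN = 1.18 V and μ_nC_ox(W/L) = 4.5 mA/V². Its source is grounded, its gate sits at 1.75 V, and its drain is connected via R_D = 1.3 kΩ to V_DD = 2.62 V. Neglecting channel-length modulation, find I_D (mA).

V_GS = V_G = 1.75 V, so V_ov = 1.75 − 1.18 = 0.57 V.
Assume saturation: I_D = ½ k_n V_ov² = 0.5 × 4.5 × 0.57² = 0.731 mA, giving V_DS = V_DD − I_D R_D = 2.62 − 0.731 × 1.3 = 1.67 V.
V_DS = 1.67 V ≥ V_ov = 0.57 V, confirming saturation.

I_D = 0.731 mA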